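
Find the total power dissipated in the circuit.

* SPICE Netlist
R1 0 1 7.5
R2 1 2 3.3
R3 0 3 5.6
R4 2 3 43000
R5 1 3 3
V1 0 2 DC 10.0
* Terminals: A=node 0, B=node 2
Nodal analysis, taking node 2 as the 0 V reference.
Source V1 fixes V_0 = 10 V.
KCL at each unknown node (sum of currents leaving = 0; resistances in Ω):
  Node 1: (V_1 - 10)/7.5 + (V_1 - 0)/3.3 + (V_1 - V_3)/3 = 0
  Node 3: (V_3 - 10)/5.6 + (V_3 - 0)/43000 + (V_3 - V_1)/3 = 0
Collecting terms (coefficients in siemens):
  0.7697·V_1 - 0.3333·V_3 = 1.333
  0.5119·V_3 - 0.3333·V_1 = 1.786
Determinant D = (0.7697)(0.5119) - (-0.3333)(-0.3333) = 0.2829
V_1 = [(1.333)(0.5119) - (-0.3333)(1.786)]/D = 4.517 V
V_3 = [(0.7697)(1.786) - (1.333)(-0.3333)]/D = 6.429 V
Power in each resistor, P = (ΔV)²/R:
  P_R1 = (10 - 4.517)²/7.5 = 4.009 W
  P_R2 = (4.517 - 0)²/3.3 = 6.182 W
  P_R3 = (10 - 6.429)²/5.6 = 2.277 W
  P_R4 = (0 - 6.429)²/43000 = 0.0009612 W
  P_R5 = (4.517 - 6.429)²/3 = 1.219 W
P_total = P_R1 + P_R2 + P_R3 + P_R4 + P_R5 = 13.69 W

Final answer: 13.69 W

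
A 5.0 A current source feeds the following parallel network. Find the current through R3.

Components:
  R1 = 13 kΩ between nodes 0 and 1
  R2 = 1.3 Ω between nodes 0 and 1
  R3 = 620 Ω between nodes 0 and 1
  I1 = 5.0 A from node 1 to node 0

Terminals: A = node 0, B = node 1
All resistors sit directly between nodes 0 and 1, so they are in parallel and share one voltage V; the full source current 5 A splits among them.
1/R_par = 1/13000 + 1/1.3 + 1/620 = 0.7709 S  =>  R_par = 1.297 Ω
V = I × R_par = 5 × 1.297 = 6.486 V
I_R3 = V/R3 = 6.486/620 = 0.01046 A

Final answer: 0.01046 A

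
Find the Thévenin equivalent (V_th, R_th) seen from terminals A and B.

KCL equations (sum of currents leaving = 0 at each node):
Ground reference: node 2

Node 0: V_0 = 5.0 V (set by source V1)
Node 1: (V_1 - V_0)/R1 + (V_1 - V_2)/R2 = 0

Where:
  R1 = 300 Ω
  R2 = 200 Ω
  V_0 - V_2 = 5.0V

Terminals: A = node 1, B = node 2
Step 1 — V_th is the open-circuit voltage V_A - V_B (nothing connected across the terminals).
Nodal analysis, taking node 2 as the 0 V reference.
Source V1 fixes V_0 = 5 V.
KCL at each unknown node (sum of currents leaving = 0; resistances in Ω):
  Node 1: (V_1 - 5)/300 + (V_1 - 0)/200 = 0
Collecting terms: 0.008333 × V_1 = 0.01667  =>  V_1 = 2 V
V_th = V_1 - V_2 = 2 - 0 = 2 V
Step 2 — R_th: zero the source — replace V1 by a short circuit (node 2 merges into node 0) — and find the resistance seen between A (node 1) and B (node 0).
Reduce the network between node 1 (A) and node 0 (B) by series/parallel combination:
  Rp1 = R1 ‖ R2 (parallel, both between nodes 0 and 1) = 1/(1/300 + 1/200) = 120 Ω
R_th = 120 Ω

Final answer: V_th = 2 V, R_th = 120 Ω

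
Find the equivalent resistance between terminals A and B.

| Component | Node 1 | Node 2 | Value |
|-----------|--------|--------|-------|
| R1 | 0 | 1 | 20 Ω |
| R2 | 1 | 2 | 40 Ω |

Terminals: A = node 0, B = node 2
Reduce the network between node 0 (A) and node 2 (B) by series/parallel combination:
  Rs1 = R1 + R2 (series, joined only at node 1) = 20 + 40 = 60 Ω
R_eq = 60 Ω

Final answer: 60 Ω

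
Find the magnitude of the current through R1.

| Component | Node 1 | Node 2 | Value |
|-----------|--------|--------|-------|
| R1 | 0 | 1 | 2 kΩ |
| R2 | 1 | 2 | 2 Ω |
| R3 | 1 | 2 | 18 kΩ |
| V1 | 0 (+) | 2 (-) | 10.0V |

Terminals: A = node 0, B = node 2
Nodal analysis, taking node 2 as the 0 V reference.
Source V1 fixes V_0 = 10 V.
KCL at each unknown node (sum of currents leaving = 0; resistances in Ω):
  Node 1: (V_1 - 10)/2000 + (V_1 - 0)/2 + (V_1 - 0)/18000 = 0
Collecting terms: 0.5006 × V_1 = 0.005  =>  V_1 = 0.009989 V
I_R1 = (V_0 - V_1)/R1 = (10 - 0.009989)/2000 = 0.004995 A
|I_R1| = 0.004995 A

Final answer: |I_R1| = 0.004995 A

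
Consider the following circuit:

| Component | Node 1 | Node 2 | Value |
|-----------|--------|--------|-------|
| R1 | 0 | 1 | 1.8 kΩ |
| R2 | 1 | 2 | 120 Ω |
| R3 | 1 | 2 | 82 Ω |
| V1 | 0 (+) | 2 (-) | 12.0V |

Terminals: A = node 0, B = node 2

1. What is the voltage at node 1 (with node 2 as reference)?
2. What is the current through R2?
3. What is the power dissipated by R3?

Nodal analysis, taking node 2 as the 0 V reference.
Source V1 fixes V_0 = 12 V.
KCL at each unknown node (sum of currents leaving = 0; resistances in Ω):
  Node 1: (V_1 - 12)/1800 + (V_1 - 0)/120 + (V_1 - 0)/82 = 0
Collecting terms: 0.02108 × V_1 = 0.006667  =>  V_1 = 0.3162 V
Part 1:
  Read off the nodal solution: V_1 = 0.3162 V
Part 2:
  I_R2 = (V_1 - V_2)/R2 = (0.3162 - 0)/120 = 0.002635 A
  Magnitude: I_R2 = 0.002635 A
Part 3:
  I_R3 = (V_1 - V_2)/R3 = (0.3162 - 0)/82 = 0.003856 A
  P_R3 = I_R3² × R3 = (0.003856)² × 82 = 0.001219 W

Final answers:
1. V_1 = 0.3162 V
2. I_R2 = 0.002635 A
3. P_R3 = 0.001219 W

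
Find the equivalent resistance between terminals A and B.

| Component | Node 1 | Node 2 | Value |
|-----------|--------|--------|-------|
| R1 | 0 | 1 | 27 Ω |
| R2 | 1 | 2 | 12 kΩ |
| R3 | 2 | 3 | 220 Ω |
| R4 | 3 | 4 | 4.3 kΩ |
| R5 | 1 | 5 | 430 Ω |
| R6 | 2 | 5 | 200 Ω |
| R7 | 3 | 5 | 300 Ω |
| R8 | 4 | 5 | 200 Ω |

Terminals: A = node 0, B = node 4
The network is not a plain series/parallel combination. Inject a 1 A test current into terminal A (node 0) and return it from terminal B (node 4); then R_eq = V_A / (1 A).
Nodal analysis, taking node 4 as the 0 V reference.
Current source I_test pushes 1 A into node 0 and draws it out of node 4.
KCL at each unknown node (sum of currents leaving = 0; resistances in Ω):
  Node 0: (V_0 - V_1)/27 - 1 = 0
  Node 1: (V_1 - V_0)/27 + (V_1 - V_2)/12000 + (V_1 - V_5)/430 = 0
  Node 2: (V_2 - V_1)/12000 + (V_2 - V_3)/220 + (V_2 - V_5)/200 = 0
  Node 3: (V_3 - V_2)/220 + (V_3 - 0)/4300 + (V_3 - V_5)/300 = 0
  Node 5: (V_5 - V_1)/430 + (V_5 - V_2)/200 + (V_5 - V_3)/300 + (V_5 - 0)/200 = 0
Collecting terms (coefficients in siemens):
  0.03704·V_0 - 0.03704·V_1 = 1
  0.03945·V_1 - 0.03704·V_0 - 0.00008333·V_2 - 0.002326·V_5 = 0
  0.009629·V_2 - 0.00008333·V_1 - 0.004545·V_3 - 0.005·V_5 = 0
  0.008111·V_3 - 0.004545·V_2 - 0.003333·V_5 = 0
  0.01566·V_5 - 0.002326·V_1 - 0.005·V_2 - 0.003333·V_3 = 0
Solving these 5 simultaneous equations (Gaussian elimination) gives:
  V_0 = 633.5 V, V_1 = 606.5 V, V_2 = 192.7 V, V_3 = 186.6 V
  V_5 = 191.3 V
R_eq = V_0 / 1 A = 633.5 Ω

Final answer: 633.5 Ω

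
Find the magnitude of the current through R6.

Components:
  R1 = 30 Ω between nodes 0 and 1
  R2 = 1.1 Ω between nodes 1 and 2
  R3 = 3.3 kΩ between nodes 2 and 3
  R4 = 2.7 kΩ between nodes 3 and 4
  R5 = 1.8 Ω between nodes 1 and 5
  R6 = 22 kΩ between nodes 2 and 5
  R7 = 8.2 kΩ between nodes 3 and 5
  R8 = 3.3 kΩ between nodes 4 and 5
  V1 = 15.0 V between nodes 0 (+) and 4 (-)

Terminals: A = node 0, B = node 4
Nodal analysis, taking node 4 as the 0 V reference.
Source V1 fixes V_0 = 15 V.
KCL at each unknown node (sum of currents leaving = 0; resistances in Ω):
  Node 1: (V_1 - 15)/30 + (V_1 - V_2)/1.1 + (V_1 - V_5)/1.8 = 0
  Node 2: (V_2 - V_1)/1.1 + (V_2 - V_3)/3300 + (V_2 - V_5)/22000 = 0
  Node 3: (V_3 - V_2)/3300 + (V_3 - 0)/2700 + (V_3 - V_5)/8200 = 0
  Node 5: (V_5 - V_1)/1.8 + (V_5 - V_2)/22000 + (V_5 - V_3)/8200 + (V_5 - 0)/3300 = 0
Collecting terms (coefficients in siemens):
  1.498·V_1 - 0.9091·V_2 - 0.5556·V_5 = 0.5
  0.9094·V_2 - 0.9091·V_1 - 0.000303·V_3 - 0.00004545·V_5 = 0
  0.0007954·V_3 - 0.000303·V_2 - 0.000122·V_5 = 0
  0.556·V_5 - 0.5556·V_1 - 0.00004545·V_2 - 0.000122·V_3 = 0
Solving these 4 simultaneous equations (Gaussian elimination) gives:
  V_1 = 14.78 V, V_2 = 14.78 V, V_3 = 7.894 V, V_5 = 14.77 V
I_R6 = (V_2 - V_5)/R6 = (14.78 - 14.77)/22000 = 0.0000003304 A
|I_R6| = 0.0000003304 A

Final answer: |I_R6| = 3.304e-07 A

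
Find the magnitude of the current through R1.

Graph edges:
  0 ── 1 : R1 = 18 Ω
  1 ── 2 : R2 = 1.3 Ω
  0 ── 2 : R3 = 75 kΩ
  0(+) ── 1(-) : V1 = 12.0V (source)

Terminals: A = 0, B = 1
Nodal analysis, taking node 1 as the 0 V reference.
Source V1 fixes V_0 = 12 V.
KCL at each unknown node (sum of currents leaving = 0; resistances in Ω):
  Node 2: (V_2 - 0)/1.3 + (V_2 - 12)/75000 = 0
Collecting terms: 0.7692 × V_2 = 0.00016  =>  V_2 = 0.000208 V
I_R1 = (V_0 - V_1)/R1 = (12 - 0)/18 = 0.6667 A
|I_R1| = 0.6667 A

Final answer: |I_R1| = 0.6667 A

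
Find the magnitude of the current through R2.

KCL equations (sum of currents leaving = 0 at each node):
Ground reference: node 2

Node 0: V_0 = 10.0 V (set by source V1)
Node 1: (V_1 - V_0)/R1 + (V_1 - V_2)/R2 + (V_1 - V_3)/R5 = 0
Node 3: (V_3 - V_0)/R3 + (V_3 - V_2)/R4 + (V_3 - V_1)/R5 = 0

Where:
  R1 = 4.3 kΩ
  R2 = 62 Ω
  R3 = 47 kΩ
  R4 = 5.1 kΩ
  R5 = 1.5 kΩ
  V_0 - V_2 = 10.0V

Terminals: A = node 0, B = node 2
Nodal analysis, taking node 2 as the 0 V reference.
Source V1 fixes V_0 = 10 V.
KCL at each unknown node (sum of currents leaving = 0; resistances in Ω):
  Node 1: (V_1 - 10)/4300 + (V_1 - 0)/62 + (V_1 - V_3)/1500 = 0
  Node 3: (V_3 - 10)/47000 + (V_3 - 0)/5100 + (V_3 - V_1)/1500 = 0
Collecting terms (coefficients in siemens):
  0.01703·V_1 - 0.0006667·V_3 = 0.002326
  0.000884·V_3 - 0.0006667·V_1 = 0.0002128
Determinant D = (0.01703)(0.000884) - (-0.0006667)(-0.0006667) = 0.00001461
V_1 = [(0.002326)(0.000884) - (-0.0006667)(0.0002128)]/D = 0.1504 V
V_3 = [(0.01703)(0.0002128) - (0.002326)(-0.0006667)]/D = 0.3541 V
I_R2 = (V_1 - V_2)/R2 = (0.1504 - 0)/62 = 0.002426 A
|I_R2| = 0.002426 A

Final answer: |I_R2| = 0.002426 A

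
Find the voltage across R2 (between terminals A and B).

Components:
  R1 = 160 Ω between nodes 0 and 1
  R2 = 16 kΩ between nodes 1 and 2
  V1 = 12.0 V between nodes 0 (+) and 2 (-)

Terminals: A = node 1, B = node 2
R1 and R2 are in series across V1 (node 0 → node 1 → node 2), and the output A–B is taken across R2, so this is a voltage divider.
Series current: I = V1/(R1 + R2) = 12/(160 + 16000) = 12/16160 = 0.0007426 A
V_R2 = I × R2 = V1 × R2/(R1 + R2) = 12 × 16000/16160 = 11.88 V

Final answer: 11.88 V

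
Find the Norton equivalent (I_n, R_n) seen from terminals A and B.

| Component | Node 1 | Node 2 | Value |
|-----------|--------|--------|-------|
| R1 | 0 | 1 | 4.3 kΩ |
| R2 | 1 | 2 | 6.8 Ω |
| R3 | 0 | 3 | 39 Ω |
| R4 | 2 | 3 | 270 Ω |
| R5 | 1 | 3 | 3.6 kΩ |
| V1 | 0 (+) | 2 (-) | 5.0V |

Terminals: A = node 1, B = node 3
Find the Thévenin equivalent first; then I_n = V_th/R_th and R_n = R_th.
Step 1 — V_th is the open-circuit voltage V_A - V_B (nothing connected across the terminals).
Nodal analysis, taking node 2 as the 0 V reference.
Source V1 fixes V_0 = 5 V.
KCL at each unknown node (sum of currents leaving = 0; resistances in Ω):
  Node 1: (V_1 - 5)/4300 + (V_1 - 0)/6.8 + (V_1 - V_3)/3600 = 0
  Node 3: (V_3 - 5)/39 + (V_3 - 0)/270 + (V_3 - V_1)/3600 = 0
Collecting terms (coefficients in siemens):
  0.1476·V_1 - 0.0002778·V_3 = 0.001163
  0.02962·V_3 - 0.0002778·V_1 = 0.1282
Determinant D = (0.1476)(0.02962) - (-0.0002778)(-0.0002778) = 0.004371
V_1 = [(0.001163)(0.02962) - (-0.0002778)(0.1282)]/D = 0.01603 V
V_3 = [(0.1476)(0.1282) - (0.001163)(-0.0002778)]/D = 4.328 V
V_th = V_1 - V_3 = 0.01603 - 4.328 = -4.312 V
Step 2 — R_th: zero the source — replace V1 by a short circuit (node 2 merges into node 0) — and find the resistance seen between A (node 1) and B (node 3).
Reduce the network between node 1 (A) and node 3 (B) by series/parallel combination:
  Rp1 = R1 ‖ R2 (parallel, both between nodes 0 and 1) = 1/(1/4300 + 1/6.8) = 6.789 Ω
  Rp2 = R3 ‖ R4 (parallel, both between nodes 0 and 3) = 1/(1/39 + 1/270) = 34.08 Ω
  Rs1 = Rp1 + Rp2 (series, joined only at node 0) = 6.789 + 34.08 = 40.87 Ω
  Rp3 = R5 ‖ Rs1 (parallel, both between nodes 1 and 3) = 1/(1/3600 + 1/40.87) = 40.41 Ω
R_th = 40.41 Ω
I_n = V_th/R_th = -4.312/40.41 = -0.1067 A, and R_n = R_th = 40.41 Ω

Final answer: I_n = -0.1067 A, R_n = 40.41 Ω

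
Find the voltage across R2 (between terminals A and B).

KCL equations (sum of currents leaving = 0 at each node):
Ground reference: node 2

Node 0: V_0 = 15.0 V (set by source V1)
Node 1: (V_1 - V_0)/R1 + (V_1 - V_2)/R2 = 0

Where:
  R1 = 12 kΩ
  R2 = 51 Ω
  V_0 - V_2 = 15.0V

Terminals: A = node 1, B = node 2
R1 and R2 are in series across V1 (node 0 → node 1 → node 2), and the output A–B is taken across R2, so this is a voltage divider.
Series current: I = V1/(R1 + R2) = 15/(12000 + 51) = 15/12050 = 0.001245 A
V_R2 = I × R2 = V1 × R2/(R1 + R2) = 15 × 51/12050 = 0.06348 V

Final answer: 0.06348 V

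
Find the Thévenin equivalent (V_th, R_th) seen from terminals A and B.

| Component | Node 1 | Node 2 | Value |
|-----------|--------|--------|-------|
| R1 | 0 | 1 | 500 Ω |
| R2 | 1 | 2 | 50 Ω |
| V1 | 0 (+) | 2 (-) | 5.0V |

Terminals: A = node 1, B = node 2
Step 1 — V_th is the open-circuit voltage V_A - V_B (nothing connected across the terminals).
Nodal analysis, taking node 2 as the 0 V reference.
Source V1 fixes V_0 = 5 V.
KCL at each unknown node (sum of currents leaving = 0; resistances in Ω):
  Node 1: (V_1 - 5)/500 + (V_1 - 0)/50 = 0
Collecting terms: 0.022 × V_1 = 0.01  =>  V_1 = 0.4545 V
V_th = V_1 - V_2 = 0.4545 - 0 = 0.4545 V
Step 2 — R_th: zero the source — replace V1 by a short circuit (node 2 merges into node 0) — and find the resistance seen between A (node 1) and B (node 0).
Reduce the network between node 1 (A) and node 0 (B) by series/parallel combination:
  Rp1 = R1 ‖ R2 (parallel, both between nodes 0 and 1) = 1/(1/500 + 1/50) = 45.45 Ω
R_th = 45.45 Ω

Final answer: V_th = 0.4545 V, R_th = 45.45 Ω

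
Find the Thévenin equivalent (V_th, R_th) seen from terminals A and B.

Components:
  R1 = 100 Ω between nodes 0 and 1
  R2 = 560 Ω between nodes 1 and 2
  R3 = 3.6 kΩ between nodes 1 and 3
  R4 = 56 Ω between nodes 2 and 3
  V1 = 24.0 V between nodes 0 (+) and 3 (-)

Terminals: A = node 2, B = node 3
Step 1 — V_th is the open-circuit voltage V_A - V_B (nothing connected across the terminals).
Nodal analysis, taking node 3 as the 0 V reference.
Source V1 fixes V_0 = 24 V.
KCL at each unknown node (sum of currents leaving = 0; resistances in Ω):
  Node 1: (V_1 - 24)/100 + (V_1 - V_2)/560 + (V_1 - 0)/3600 = 0
  Node 2: (V_2 - V_1)/560 + (V_2 - 0)/56 = 0
Collecting terms (coefficients in siemens):
  0.01206·V_1 - 0.001786·V_2 = 0.24
  0.01964·V_2 - 0.001786·V_1 = 0
Determinant D = (0.01206)(0.01964) - (-0.001786)(-0.001786) = 0.0002338
V_1 = [(0.24)(0.01964) - (-0.001786)(0)]/D = 20.17 V
V_2 = [(0.01206)(0) - (0.24)(-0.001786)]/D = 1.833 V
V_th = V_2 - V_3 = 1.833 - 0 = 1.833 V
Step 2 — R_th: zero the source — replace V1 by a short circuit (node 3 merges into node 0) — and find the resistance seen between A (node 2) and B (node 0).
Reduce the network between node 2 (A) and node 0 (B) by series/parallel combination:
  Rp1 = R1 ‖ R3 (parallel, both between nodes 0 and 1) = 1/(1/100 + 1/3600) = 97.3 Ω
  Rs1 = R2 + Rp1 (series, joined only at node 1) = 560 + 97.3 = 657.3 Ω
  Rp2 = R4 ‖ Rs1 (parallel, both between nodes 0 and 2) = 1/(1/56 + 1/657.3) = 51.6 Ω
R_th = 51.6 Ω

Final answer: V_th = 1.833 V, R_th = 51.6 Ω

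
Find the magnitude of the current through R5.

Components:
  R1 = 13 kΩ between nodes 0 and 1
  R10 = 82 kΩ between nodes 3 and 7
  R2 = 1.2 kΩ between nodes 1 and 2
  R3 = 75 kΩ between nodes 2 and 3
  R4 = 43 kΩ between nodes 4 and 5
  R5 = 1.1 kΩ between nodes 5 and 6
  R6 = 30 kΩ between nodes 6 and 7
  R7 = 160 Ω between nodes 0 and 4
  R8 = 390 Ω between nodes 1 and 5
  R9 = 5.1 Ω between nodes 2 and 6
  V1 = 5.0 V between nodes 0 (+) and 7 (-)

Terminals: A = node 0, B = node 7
Nodal analysis, taking node 7 as the 0 V reference.
Source V1 fixes V_0 = 5 V.
KCL at each unknown node (sum of currents leaving = 0; resistances in Ω):
  Node 1: (V_1 - 5)/13000 + (V_1 - V_2)/1200 + (V_1 - V_5)/390 = 0
  Node 2: (V_2 - V_1)/1200 + (V_2 - V_3)/75000 + (V_2 - V_6)/5.1 = 0
  Node 3: (V_3 - V_2)/75000 + (V_3 - 0)/82000 = 0
  Node 4: (V_4 - V_5)/43000 + (V_4 - 5)/160 = 0
  Node 5: (V_5 - V_4)/43000 + (V_5 - V_6)/1100 + (V_5 - V_1)/390 = 0
  Node 6: (V_6 - V_5)/1100 + (V_6 - 0)/30000 + (V_6 - V_2)/5.1 = 0
Collecting terms (coefficients in siemens):
  0.003474·V_1 - 0.0008333·V_2 - 0.002564·V_5 = 0.0003846
  0.1969·V_2 - 0.0008333·V_1 - 0.00001333·V_3 - 0.1961·V_6 = 0
  0.00002553·V_3 - 0.00001333·V_2 = 0
  0.006273·V_4 - 0.00002326·V_5 = 0.03125
  0.003496·V_5 - 0.002564·V_1 - 0.00002326·V_4 - 0.0009091·V_6 = 0
  0.197·V_6 - 0.1961·V_2 - 0.0009091·V_5 = 0
Solving these 6 simultaneous equations (Gaussian elimination) gives:
  V_1 = 3.607 V, V_2 = 3.52 V, V_3 = 1.838 V, V_4 = 4.995 V
  V_5 = 3.594 V, V_6 = 3.52 V
I_R5 = (V_5 - V_6)/R5 = (3.594 - 3.52)/1100 = 0.00006716 A
|I_R5| = 0.00006716 A

Final answer: |I_R5| = 6.716e-05 A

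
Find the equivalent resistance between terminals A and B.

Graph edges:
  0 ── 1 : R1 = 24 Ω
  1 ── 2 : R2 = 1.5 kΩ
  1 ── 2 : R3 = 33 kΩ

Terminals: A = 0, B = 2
Reduce the network between node 0 (A) and node 2 (B) by series/parallel combination:
  Rp1 = R2 ‖ R3 (parallel, both between nodes 1 and 2) = 1/(1/1500 + 1/33000) = 1435 Ω
  Rs1 = R1 + Rp1 (series, joined only at node 1) = 24 + 1435 = 1459 Ω
R_eq = 1.459 kΩ

Final answer: 1.459 kΩ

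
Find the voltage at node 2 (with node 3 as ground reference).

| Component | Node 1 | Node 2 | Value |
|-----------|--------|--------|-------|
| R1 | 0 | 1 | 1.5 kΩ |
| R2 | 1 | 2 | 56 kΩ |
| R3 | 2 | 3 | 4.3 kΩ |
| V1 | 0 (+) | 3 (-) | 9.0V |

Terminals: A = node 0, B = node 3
Nodal analysis, taking node 3 as the 0 V reference.
Source V1 fixes V_0 = 9 V.
KCL at each unknown node (sum of currents leaving = 0; resistances in Ω):
  Node 1: (V_1 - 9)/1500 + (V_1 - V_2)/56000 = 0
  Node 2: (V_2 - V_1)/56000 + (V_2 - 0)/4300 = 0
Collecting terms (coefficients in siemens):
  0.0006845·V_1 - 0.00001786·V_2 = 0.006
  0.0002504·V_2 - 0.00001786·V_1 = 0
Determinant D = (0.0006845)(0.0002504) - (-0.00001786)(-0.00001786) = 0.0000001711
V_1 = [(0.006)(0.0002504) - (-0.00001786)(0)]/D = 8.782 V
V_2 = [(0.0006845)(0) - (0.006)(-0.00001786)]/D = 0.6262 V
The requested potential is V_2 = 0.6262 V.

Final answer: V_2 = 0.6262 V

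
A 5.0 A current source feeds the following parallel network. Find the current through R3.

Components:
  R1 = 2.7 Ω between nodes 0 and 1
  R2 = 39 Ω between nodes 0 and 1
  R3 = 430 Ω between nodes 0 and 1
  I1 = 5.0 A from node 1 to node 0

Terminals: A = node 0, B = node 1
All resistors sit directly between nodes 0 and 1, so they are in parallel and share one voltage V; the full source current 5 A splits among them.
1/R_par = 1/2.7 + 1/39 + 1/430 = 0.3983 S  =>  R_par = 2.51 Ω
V = I × R_par = 5 × 2.51 = 12.55 V
I_R3 = V/R3 = 12.55/430 = 0.02919 A

Final answer: 0.02919 A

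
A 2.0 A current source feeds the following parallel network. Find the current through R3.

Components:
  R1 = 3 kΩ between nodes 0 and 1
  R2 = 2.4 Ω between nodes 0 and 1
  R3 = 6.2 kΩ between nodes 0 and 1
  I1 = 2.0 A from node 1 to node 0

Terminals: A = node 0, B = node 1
All resistors sit directly between nodes 0 and 1, so they are in parallel and share one voltage V; the full source current 2 A splits among them.
1/R_par = 1/3000 + 1/2.4 + 1/6200 = 0.4172 S  =>  R_par = 2.397 Ω
V = I × R_par = 2 × 2.397 = 4.794 V
I_R3 = V/R3 = 4.794/6200 = 0.0007733 A

Final answer: 0.0007733 A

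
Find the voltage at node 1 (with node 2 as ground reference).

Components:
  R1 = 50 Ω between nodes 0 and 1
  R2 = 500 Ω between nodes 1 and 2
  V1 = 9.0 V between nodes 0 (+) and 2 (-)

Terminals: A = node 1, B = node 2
Nodal analysis, taking node 2 as the 0 V reference.
Source V1 fixes V_0 = 9 V.
KCL at each unknown node (sum of currents leaving = 0; resistances in Ω):
  Node 1: (V_1 - 9)/50 + (V_1 - 0)/500 = 0
Collecting terms: 0.022 × V_1 = 0.18  =>  V_1 = 8.182 V
The requested potential is V_1 = 8.182 V.

Final answer: V_1 = 8.182 V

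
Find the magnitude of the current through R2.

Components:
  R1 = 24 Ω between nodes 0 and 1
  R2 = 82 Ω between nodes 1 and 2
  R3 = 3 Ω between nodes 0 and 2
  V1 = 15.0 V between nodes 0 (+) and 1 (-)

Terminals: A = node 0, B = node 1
Nodal analysis, taking node 1 as the 0 V reference.
Source V1 fixes V_0 = 15 V.
KCL at each unknown node (sum of currents leaving = 0; resistances in Ω):
  Node 2: (V_2 - 0)/82 + (V_2 - 15)/3 = 0
Collecting terms: 0.3455 × V_2 = 5  =>  V_2 = 14.47 V
I_R2 = (V_1 - V_2)/R2 = (0 - 14.47)/82 = -0.1765 A
|I_R2| = 0.1765 A

Final answer: |I_R2| = 0.1765 A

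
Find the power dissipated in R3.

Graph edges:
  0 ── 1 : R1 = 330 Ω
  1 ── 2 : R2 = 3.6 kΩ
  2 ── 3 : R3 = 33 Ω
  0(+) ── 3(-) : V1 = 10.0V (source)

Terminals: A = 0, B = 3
Nodal analysis, taking node 3 as the 0 V reference.
Source V1 fixes V_0 = 10 V.
KCL at each unknown node (sum of currents leaving = 0; resistances in Ω):
  Node 1: (V_1 - 10)/330 + (V_1 - V_2)/3600 = 0
  Node 2: (V_2 - V_1)/3600 + (V_2 - 0)/33 = 0
Collecting terms (coefficients in siemens):
  0.003308·V_1 - 0.0002778·V_2 = 0.0303
  0.03058·V_2 - 0.0002778·V_1 = 0
Determinant D = (0.003308)(0.03058) - (-0.0002778)(-0.0002778) = 0.0001011
V_1 = [(0.0303)(0.03058) - (-0.0002778)(0)]/D = 9.167 V
V_2 = [(0.003308)(0) - (0.0303)(-0.0002778)]/D = 0.08327 V
I_R3 = (V_2 - V_3)/R3 = (0.08327 - 0)/33 = 0.002523 A
P_R3 = I_R3² × R3 = (0.002523)² × 33 = 0.0002101 W

Final answer: 0.0002101 W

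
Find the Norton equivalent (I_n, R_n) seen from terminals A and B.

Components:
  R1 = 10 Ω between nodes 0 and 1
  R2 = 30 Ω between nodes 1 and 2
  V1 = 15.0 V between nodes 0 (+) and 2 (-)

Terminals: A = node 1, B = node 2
Find the Thévenin equivalent first; then I_n = V_th/R_th and R_n = R_th.
Step 1 — V_th is the open-circuit voltage V_A - V_B (nothing connected across the terminals).
Nodal analysis, taking node 2 as the 0 V reference.
Source V1 fixes V_0 = 15 V.
KCL at each unknown node (sum of currents leaving = 0; resistances in Ω):
  Node 1: (V_1 - 15)/10 + (V_1 - 0)/30 = 0
Collecting terms: 0.1333 × V_1 = 1.5  =>  V_1 = 11.25 V
V_th = V_1 - V_2 = 11.25 - 0 = 11.25 V
Step 2 — R_th: zero the source — replace V1 by a short circuit (node 2 merges into node 0) — and find the resistance seen between A (node 1) and B (node 0).
Reduce the network between node 1 (A) and node 0 (B) by series/parallel combination:
  Rp1 = R1 ‖ R2 (parallel, both between nodes 0 and 1) = 1/(1/10 + 1/30) = 7.5 Ω
R_th = 7.5 Ω
I_n = V_th/R_th = 11.25/7.5 = 1.5 A, and R_n = R_th = 7.5 Ω

Final answer: I_n = 1.5 A, R_n = 7.5 Ω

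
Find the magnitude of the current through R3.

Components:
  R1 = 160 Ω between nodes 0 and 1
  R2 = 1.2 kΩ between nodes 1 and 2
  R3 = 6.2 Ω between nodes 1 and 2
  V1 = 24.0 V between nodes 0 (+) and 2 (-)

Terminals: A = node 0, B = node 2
Nodal analysis, taking node 2 as the 0 V reference.
Source V1 fixes V_0 = 24 V.
KCL at each unknown node (sum of currents leaving = 0; resistances in Ω):
  Node 1: (V_1 - 24)/160 + (V_1 - 0)/1200 + (V_1 - 0)/6.2 = 0
Collecting terms: 0.1684 × V_1 = 0.15  =>  V_1 = 0.8909 V
I_R3 = (V_1 - V_2)/R3 = (0.8909 - 0)/6.2 = 0.1437 A
|I_R3| = 0.1437 A

Final answer: |I_R3| = 0.1437 A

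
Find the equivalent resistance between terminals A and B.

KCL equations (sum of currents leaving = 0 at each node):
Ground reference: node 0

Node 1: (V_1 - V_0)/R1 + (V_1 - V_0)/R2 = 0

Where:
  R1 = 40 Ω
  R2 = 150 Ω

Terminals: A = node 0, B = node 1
Reduce the network between node 0 (A) and node 1 (B) by series/parallel combination:
  Rp1 = R1 ‖ R2 (parallel, both between nodes 0 and 1) = 1/(1/40 + 1/150) = 31.58 Ω
R_eq = 31.58 Ω

Final answer: 31.58 Ω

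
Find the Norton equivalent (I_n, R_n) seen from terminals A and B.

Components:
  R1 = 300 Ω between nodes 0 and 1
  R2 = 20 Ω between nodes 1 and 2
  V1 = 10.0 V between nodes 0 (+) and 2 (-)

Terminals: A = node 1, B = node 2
Find the Thévenin equivalent first; then I_n = V_th/R_th and R_n = R_th.
Step 1 — V_th is the open-circuit voltage V_A - V_B (nothing connected across the terminals).
Nodal analysis, taking node 2 as the 0 V reference.
Source V1 fixes V_0 = 10 V.
KCL at each unknown node (sum of currents leaving = 0; resistances in Ω):
  Node 1: (V_1 - 10)/300 + (V_1 - 0)/20 = 0
Collecting terms: 0.05333 × V_1 = 0.03333  =>  V_1 = 0.625 V
V_th = V_1 - V_2 = 0.625 - 0 = 0.625 V
Step 2 — R_th: zero the source — replace V1 by a short circuit (node 2 merges into node 0) — and find the resistance seen between A (node 1) and B (node 0).
Reduce the network between node 1 (A) and node 0 (B) by series/parallel combination:
  Rp1 = R1 ‖ R2 (parallel, both between nodes 0 and 1) = 1/(1/300 + 1/20) = 18.75 Ω
R_th = 18.75 Ω
I_n = V_th/R_th = 0.625/18.75 = 0.03333 A, and R_n = R_th = 18.75 Ω

Final answer: I_n = 0.03333 A, R_n = 18.75 Ω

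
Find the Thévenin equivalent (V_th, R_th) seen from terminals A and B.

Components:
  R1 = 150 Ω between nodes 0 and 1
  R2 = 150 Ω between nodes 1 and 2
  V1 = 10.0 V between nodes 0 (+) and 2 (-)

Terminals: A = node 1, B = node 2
Step 1 — V_th is the open-circuit voltage V_A - V_B (nothing connected across the terminals).
Nodal analysis, taking node 2 as the 0 V reference.
Source V1 fixes V_0 = 10 V.
KCL at each unknown node (sum of currents leaving = 0; resistances in Ω):
  Node 1: (V_1 - 10)/150 + (V_1 - 0)/150 = 0
Collecting terms: 0.01333 × V_1 = 0.06667  =>  V_1 = 5 V
V_th = V_1 - V_2 = 5 - 0 = 5 V
Step 2 — R_th: zero the source — replace V1 by a short circuit (node 2 merges into node 0) — and find the resistance seen between A (node 1) and B (node 0).
Reduce the network between node 1 (A) and node 0 (B) by series/parallel combination:
  Rp1 = R1 ‖ R2 (parallel, both between nodes 0 and 1) = 1/(1/150 + 1/150) = 75 Ω
R_th = 75 Ω

Final answer: V_th = 5 V, R_th = 75 Ω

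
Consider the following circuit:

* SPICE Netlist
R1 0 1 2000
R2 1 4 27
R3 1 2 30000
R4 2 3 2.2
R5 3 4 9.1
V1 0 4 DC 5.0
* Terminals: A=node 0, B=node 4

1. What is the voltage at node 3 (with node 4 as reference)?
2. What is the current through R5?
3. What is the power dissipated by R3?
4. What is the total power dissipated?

Nodal analysis, taking node 4 as the 0 V reference.
Source V1 fixes V_0 = 5 V.
KCL at each unknown node (sum of currents leaving = 0; resistances in Ω):
  Node 1: (V_1 - 5)/2000 + (V_1 - 0)/27 + (V_1 - V_2)/30000 = 0
  Node 2: (V_2 - V_1)/30000 + (V_2 - V_3)/2.2 = 0
  Node 3: (V_3 - V_2)/2.2 + (V_3 - 0)/9.1 = 0
Collecting terms (coefficients in siemens):
  0.03757·V_1 - 0.00003333·V_2 = 0.0025
  0.4546·V_2 - 0.00003333·V_1 - 0.4545·V_3 = 0
  0.5644·V_3 - 0.4545·V_2 = 0
Solving these 3 simultaneous equations (Gaussian elimination) gives:
  V_1 = 0.06654 V, V_2 = 0.00002505 V, V_3 = 0.00002018 V
Part 1:
  Read off the nodal solution: V_3 = 0.00002018 V
Part 2:
  I_R5 = (V_3 - V_4)/R5 = (0.00002018 - 0)/9.1 = 0.000002217 A
  Magnitude: I_R5 = 0.000002217 A
Part 3:
  I_R3 = (V_1 - V_2)/R3 = (0.06654 - 0.00002505)/30000 = 0.000002217 A
  P_R3 = I_R3² × R3 = (0.000002217)² × 30000 = 0.0000001475 W
Part 4:
  Power in each resistor, P = (ΔV)²/R:
    P_R1 = (5 - 0.06654)²/2000 = 0.01217 W
    P_R2 = (0.06654 - 0)²/27 = 0.000164 W
    P_R3 = (0.06654 - 0.00002505)²/30000 = 0.0000001475 W
    P_R4 = (0.00002505 - 0.00002018)²/2.2 = 0.00000000001082 W
    P_R5 = (0.00002018 - 0)²/9.1 = 0.00000000004474 W
  P_total = P_R1 + P_R2 + P_R3 + P_R4 + P_R5 = 0.01233 W

Final answers:
1. V_3 = 2.018e-05 V
2. I_R5 = 2.217e-06 A
3. P_R3 = 1.475e-07 W
4. P_total = 0.01233 W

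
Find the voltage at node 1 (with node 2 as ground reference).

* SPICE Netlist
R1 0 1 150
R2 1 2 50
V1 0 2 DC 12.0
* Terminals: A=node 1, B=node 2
Nodal analysis, taking node 2 as the 0 V reference.
Source V1 fixes V_0 = 12 V.
KCL at each unknown node (sum of currents leaving = 0; resistances in Ω):
  Node 1: (V_1 - 12)/150 + (V_1 - 0)/50 = 0
Collecting terms: 0.02667 × V_1 = 0.08  =>  V_1 = 3 V
The requested potential is V_1 = 3 V.

Final answer: V_1 = 3 V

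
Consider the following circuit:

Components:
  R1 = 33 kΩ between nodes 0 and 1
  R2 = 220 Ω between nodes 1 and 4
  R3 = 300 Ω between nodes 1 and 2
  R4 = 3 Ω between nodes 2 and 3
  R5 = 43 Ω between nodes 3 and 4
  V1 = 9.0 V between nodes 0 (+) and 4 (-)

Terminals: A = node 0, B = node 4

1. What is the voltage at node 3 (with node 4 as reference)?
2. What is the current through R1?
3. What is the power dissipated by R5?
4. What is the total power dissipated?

Nodal analysis, taking node 4 as the 0 V reference.
Source V1 fixes V_0 = 9 V.
KCL at each unknown node (sum of currents leaving = 0; resistances in Ω):
  Node 1: (V_1 - 9)/33000 + (V_1 - 0)/220 + (V_1 - V_2)/300 = 0
  Node 2: (V_2 - V_1)/300 + (V_2 - V_3)/3 = 0
  Node 3: (V_3 - V_2)/3 + (V_3 - 0)/43 = 0
Collecting terms (coefficients in siemens):
  0.007909·V_1 - 0.003333·V_2 = 0.0002727
  0.3367·V_2 - 0.003333·V_1 - 0.3333·V_3 = 0
  0.3566·V_3 - 0.3333·V_2 = 0
Solving these 3 simultaneous equations (Gaussian elimination) gives:
  V_1 = 0.03653 V, V_2 = 0.004857 V, V_3 = 0.00454 V
Part 1:
  Read off the nodal solution: V_3 = 0.00454 V
Part 2:
  I_R1 = (V_0 - V_1)/R1 = (9 - 0.03653)/33000 = 0.0002716 A
  Magnitude: I_R1 = 0.0002716 A
Part 3:
  I_R5 = (V_3 - V_4)/R5 = (0.00454 - 0)/43 = 0.0001056 A
  P_R5 = I_R5² × R5 = (0.0001056)² × 43 = 0.0000004793 W
Part 4:
  Power in each resistor, P = (ΔV)²/R:
    P_R1 = (9 - 0.03653)²/33000 = 0.002435 W
    P_R2 = (0.03653 - 0)²/220 = 0.000006065 W
    P_R3 = (0.03653 - 0.004857)²/300 = 0.000003344 W
    P_R4 = (0.004857 - 0.00454)²/3 = 0.00000003344 W
    P_R5 = (0.00454 - 0)²/43 = 0.0000004793 W
  P_total = P_R1 + P_R2 + P_R3 + P_R4 + P_R5 = 0.002445 W

Final answers:
1. V_3 = 0.00454 V
2. I_R1 = 0.0002716 A
3. P_R5 = 4.793e-07 W
4. P_total = 0.002445 W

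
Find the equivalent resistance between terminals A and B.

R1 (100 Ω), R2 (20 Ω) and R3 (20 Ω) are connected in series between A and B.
Reduce the network between node 0 (A) and node 3 (B) by series/parallel combination:
  Rs1 = R1 + R2 (series, joined only at node 1) = 100 + 20 = 120 Ω
  Rs2 = R3 + Rs1 (series, joined only at node 2) = 20 + 120 = 140 Ω
R_eq = 140 Ω

Final answer: 140 Ω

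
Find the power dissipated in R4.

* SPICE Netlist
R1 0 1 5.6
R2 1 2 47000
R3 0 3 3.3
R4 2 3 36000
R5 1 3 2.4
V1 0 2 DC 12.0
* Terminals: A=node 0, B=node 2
Nodal analysis, taking node 2 as the 0 V reference.
Source V1 fixes V_0 = 12 V.
KCL at each unknown node (sum of currents leaving = 0; resistances in Ω):
  Node 1: (V_1 - 12)/5.6 + (V_1 - 0)/47000 + (V_1 - V_3)/2.4 = 0
  Node 3: (V_3 - 12)/3.3 + (V_3 - 0)/36000 + (V_3 - V_1)/2.4 = 0
Collecting terms (coefficients in siemens):
  0.5953·V_1 - 0.4167·V_3 = 2.143
  0.7197·V_3 - 0.4167·V_1 = 3.636
Determinant D = (0.5953)(0.7197) - (-0.4167)(-0.4167) = 0.2548
V_1 = [(2.143)(0.7197) - (-0.4167)(3.636)]/D = 12 V
V_3 = [(0.5953)(3.636) - (2.143)(-0.4167)]/D = 12 V
I_R4 = (V_2 - V_3)/R4 = (0 - 12)/36000 = -0.0003333 A
P_R4 = I_R4² × R4 = (-0.0003333)² × 36000 = 0.003999 W

Final answer: 0.003999 W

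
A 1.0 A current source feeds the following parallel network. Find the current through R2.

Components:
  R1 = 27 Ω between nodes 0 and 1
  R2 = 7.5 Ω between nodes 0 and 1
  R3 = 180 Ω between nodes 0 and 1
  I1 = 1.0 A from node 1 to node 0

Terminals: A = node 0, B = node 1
All resistors sit directly between nodes 0 and 1, so they are in parallel and share one voltage V; the full source current 1 A splits among them.
1/R_par = 1/27 + 1/7.5 + 1/180 = 0.1759 S  =>  R_par = 5.684 Ω
V = I × R_par = 1 × 5.684 = 5.684 V
I_R2 = V/R2 = 5.684/7.5 = 0.7579 A

Final answer: 0.7579 A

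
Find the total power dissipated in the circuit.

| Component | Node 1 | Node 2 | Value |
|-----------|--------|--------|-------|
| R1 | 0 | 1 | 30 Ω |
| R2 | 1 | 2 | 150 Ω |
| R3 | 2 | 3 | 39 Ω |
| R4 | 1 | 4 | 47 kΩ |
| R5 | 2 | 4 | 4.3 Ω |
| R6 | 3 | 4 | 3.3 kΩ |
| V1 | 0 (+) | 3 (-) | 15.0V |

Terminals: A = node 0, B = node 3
Nodal analysis, taking node 3 as the 0 V reference.
Source V1 fixes V_0 = 15 V.
KCL at each unknown node (sum of currents leaving = 0; resistances in Ω):
  Node 1: (V_1 - 15)/30 + (V_1 - V_2)/150 + (V_1 - V_4)/47000 = 0
  Node 2: (V_2 - V_1)/150 + (V_2 - 0)/39 + (V_2 - V_4)/4.3 = 0
  Node 4: (V_4 - V_1)/47000 + (V_4 - V_2)/4.3 + (V_4 - 0)/3300 = 0
Collecting terms (coefficients in siemens):
  0.04002·V_1 - 0.006667·V_2 - 0.00002128·V_4 = 0.5
  0.2649·V_2 - 0.006667·V_1 - 0.2326·V_4 = 0
  0.2329·V_4 - 0.00002128·V_1 - 0.2326·V_2 = 0
Solving these 3 simultaneous equations (Gaussian elimination) gives:
  V_1 = 12.94 V, V_2 = 2.651 V, V_4 = 2.649 V
Power in each resistor, P = (ΔV)²/R:
  P_R1 = (15 - 12.94)²/30 = 0.1419 W
  P_R2 = (12.94 - 2.651)²/150 = 0.7052 W
  P_R3 = (2.651 - 0)²/39 = 0.1802 W
  P_R4 = (12.94 - 2.649)²/47000 = 0.002252 W
  P_R5 = (2.651 - 2.649)²/4.3 = 0.000001466 W
  P_R6 = (0 - 2.649)²/3300 = 0.002126 W
P_total = P_R1 + P_R2 + P_R3 + P_R4 + P_R5 + P_R6 = 1.032 W

Final answer: 1.032 W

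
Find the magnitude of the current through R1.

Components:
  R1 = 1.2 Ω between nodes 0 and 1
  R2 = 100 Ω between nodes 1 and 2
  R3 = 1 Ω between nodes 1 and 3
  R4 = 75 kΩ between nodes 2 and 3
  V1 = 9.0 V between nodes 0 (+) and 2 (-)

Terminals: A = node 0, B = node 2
Nodal analysis, taking node 2 as the 0 V reference.
Source V1 fixes V_0 = 9 V.
KCL at each unknown node (sum of currents leaving = 0; resistances in Ω):
  Node 1: (V_1 - 9)/1.2 + (V_1 - 0)/100 + (V_1 - V_3)/1 = 0
  Node 3: (V_3 - V_1)/1 + (V_3 - 0)/75000 = 0
Collecting terms (coefficients in siemens):
  1.843·V_1 - 1·V_3 = 7.5
  1·V_3 - 1·V_1 = 0
Determinant D = (1.843)(1) - (-1)(-1) = 0.8434
V_1 = [(7.5)(1) - (-1)(0)]/D = 8.893 V
V_3 = [(1.843)(0) - (7.5)(-1)]/D = 8.893 V
I_R1 = (V_0 - V_1)/R1 = (9 - 8.893)/1.2 = 0.08905 A
|I_R1| = 0.08905 A

Final answer: |I_R1| = 0.08905 A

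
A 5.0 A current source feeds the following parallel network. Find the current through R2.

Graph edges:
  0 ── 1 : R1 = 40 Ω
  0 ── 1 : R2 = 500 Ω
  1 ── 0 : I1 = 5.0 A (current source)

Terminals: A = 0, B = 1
All resistors sit directly between nodes 0 and 1, so they are in parallel and share one voltage V; the full source current 5 A splits among them.
1/R_par = 1/40 + 1/500 = 0.027 S  =>  R_par = 37.04 Ω
V = I × R_par = 5 × 37.04 = 185.2 V
I_R2 = V/R2 = 185.2/500 = 0.3704 A

Final answer: 0.3704 A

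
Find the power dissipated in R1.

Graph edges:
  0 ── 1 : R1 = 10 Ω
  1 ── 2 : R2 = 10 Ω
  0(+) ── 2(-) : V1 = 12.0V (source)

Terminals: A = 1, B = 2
Nodal analysis, taking node 2 as the 0 V reference.
Source V1 fixes V_0 = 12 V.
KCL at each unknown node (sum of currents leaving = 0; resistances in Ω):
  Node 1: (V_1 - 12)/10 + (V_1 - 0)/10 = 0
Collecting terms: 0.2 × V_1 = 1.2  =>  V_1 = 6 V
I_R1 = (V_0 - V_1)/R1 = (12 - 6)/10 = 0.6 A
P_R1 = I_R1² × R1 = (0.6)² × 10 = 3.6 W

Final answer: 3.6 W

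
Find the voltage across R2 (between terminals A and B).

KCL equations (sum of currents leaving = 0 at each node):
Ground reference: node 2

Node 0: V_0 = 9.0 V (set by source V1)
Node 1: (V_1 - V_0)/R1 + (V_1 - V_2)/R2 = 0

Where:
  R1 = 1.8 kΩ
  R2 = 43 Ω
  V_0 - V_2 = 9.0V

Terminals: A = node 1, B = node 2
R1 and R2 are in series across V1 (node 0 → node 1 → node 2), and the output A–B is taken across R2, so this is a voltage divider.
Series current: I = V1/(R1 + R2) = 9/(1800 + 43) = 9/1843 = 0.004883 A
V_R2 = I × R2 = V1 × R2/(R1 + R2) = 9 × 43/1843 = 0.21 V

Final answer: 0.21 V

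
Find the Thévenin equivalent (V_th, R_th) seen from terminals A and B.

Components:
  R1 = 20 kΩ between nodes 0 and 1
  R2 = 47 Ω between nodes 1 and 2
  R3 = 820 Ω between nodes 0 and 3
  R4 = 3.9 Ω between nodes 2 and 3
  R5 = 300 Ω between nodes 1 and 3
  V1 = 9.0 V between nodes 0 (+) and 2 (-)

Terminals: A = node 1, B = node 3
Step 1 — V_th is the open-circuit voltage V_A - V_B (nothing connected across the terminals).
Nodal analysis, taking node 2 as the 0 V reference.
Source V1 fixes V_0 = 9 V.
KCL at each unknown node (sum of currents leaving = 0; resistances in Ω):
  Node 1: (V_1 - 9)/20000 + (V_1 - 0)/47 + (V_1 - V_3)/300 = 0
  Node 3: (V_3 - 9)/820 + (V_3 - 0)/3.9 + (V_3 - V_1)/300 = 0
Collecting terms (coefficients in siemens):
  0.02466·V_1 - 0.003333·V_3 = 0.00045
  0.261·V_3 - 0.003333·V_1 = 0.01098
Determinant D = (0.02466)(0.261) - (-0.003333)(-0.003333) = 0.006424
V_1 = [(0.00045)(0.261) - (-0.003333)(0.01098)]/D = 0.02397 V
V_3 = [(0.02466)(0.01098) - (0.00045)(-0.003333)]/D = 0.04236 V
V_th = V_1 - V_3 = 0.02397 - 0.04236 = -0.01839 V
Step 2 — R_th: zero the source — replace V1 by a short circuit (node 2 merges into node 0) — and find the resistance seen between A (node 1) and B (node 3).
Reduce the network between node 1 (A) and node 3 (B) by series/parallel combination:
  Rp1 = R1 ‖ R2 (parallel, both between nodes 0 and 1) = 1/(1/20000 + 1/47) = 46.89 Ω
  Rp2 = R3 ‖ R4 (parallel, both between nodes 0 and 3) = 1/(1/820 + 1/3.9) = 3.882 Ω
  Rs1 = Rp1 + Rp2 (series, joined only at node 0) = 46.89 + 3.882 = 50.77 Ω
  Rp3 = R5 ‖ Rs1 (parallel, both between nodes 1 and 3) = 1/(1/300 + 1/50.77) = 43.42 Ω
R_th = 43.42 Ω

Final answer: V_th = -0.01839 V, R_th = 43.42 Ω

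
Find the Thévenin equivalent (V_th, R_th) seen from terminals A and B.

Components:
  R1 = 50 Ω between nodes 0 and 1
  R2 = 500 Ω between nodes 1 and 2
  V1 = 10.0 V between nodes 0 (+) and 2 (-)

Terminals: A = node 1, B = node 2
Step 1 — V_th is the open-circuit voltage V_A - V_B (nothing connected across the terminals).
Nodal analysis, taking node 2 as the 0 V reference.
Source V1 fixes V_0 = 10 V.
KCL at each unknown node (sum of currents leaving = 0; resistances in Ω):
  Node 1: (V_1 - 10)/50 + (V_1 - 0)/500 = 0
Collecting terms: 0.022 × V_1 = 0.2  =>  V_1 = 9.091 V
V_th = V_1 - V_2 = 9.091 - 0 = 9.091 V
Step 2 — R_th: zero the source — replace V1 by a short circuit (node 2 merges into node 0) — and find the resistance seen between A (node 1) and B (node 0).
Reduce the network between node 1 (A) and node 0 (B) by series/parallel combination:
  Rp1 = R1 ‖ R2 (parallel, both between nodes 0 and 1) = 1/(1/50 + 1/500) = 45.45 Ω
R_th = 45.45 Ω

Final answer: V_th = 9.091 V, R_th = 45.45 Ω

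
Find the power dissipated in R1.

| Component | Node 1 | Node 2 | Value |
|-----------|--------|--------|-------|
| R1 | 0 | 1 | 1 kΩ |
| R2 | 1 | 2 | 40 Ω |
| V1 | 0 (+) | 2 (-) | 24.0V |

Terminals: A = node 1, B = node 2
Nodal analysis, taking node 2 as the 0 V reference.
Source V1 fixes V_0 = 24 V.
KCL at each unknown node (sum of currents leaving = 0; resistances in Ω):
  Node 1: (V_1 - 24)/1000 + (V_1 - 0)/40 = 0
Collecting terms: 0.026 × V_1 = 0.024  =>  V_1 = 0.9231 V
I_R1 = (V_0 - V_1)/R1 = (24 - 0.9231)/1000 = 0.02308 A
P_R1 = I_R1² × R1 = (0.02308)² × 1000 = 0.5325 W

Final answer: 0.5325 W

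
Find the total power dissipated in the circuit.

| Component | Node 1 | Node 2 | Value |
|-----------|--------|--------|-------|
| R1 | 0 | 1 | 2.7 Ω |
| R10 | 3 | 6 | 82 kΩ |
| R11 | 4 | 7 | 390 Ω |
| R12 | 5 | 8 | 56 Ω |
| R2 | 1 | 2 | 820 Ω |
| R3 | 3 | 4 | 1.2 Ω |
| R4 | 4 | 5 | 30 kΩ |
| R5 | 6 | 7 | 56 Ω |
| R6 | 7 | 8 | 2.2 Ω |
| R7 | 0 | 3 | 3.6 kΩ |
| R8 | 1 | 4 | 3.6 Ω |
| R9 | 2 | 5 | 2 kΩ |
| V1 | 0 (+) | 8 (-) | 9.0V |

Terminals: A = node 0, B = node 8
Nodal analysis, taking node 8 as the 0 V reference.
Source V1 fixes V_0 = 9 V.
KCL at each unknown node (sum of currents leaving = 0; resistances in Ω):
  Node 1: (V_1 - 9)/2.7 + (V_1 - V_2)/820 + (V_1 - V_4)/3.6 = 0
  Node 2: (V_2 - V_1)/820 + (V_2 - V_5)/2000 = 0
  Node 3: (V_3 - V_4)/1.2 + (V_3 - 9)/3600 + (V_3 - V_6)/82000 = 0
  Node 4: (V_4 - V_3)/1.2 + (V_4 - V_5)/30000 + (V_4 - V_1)/3.6 + (V_4 - V_7)/390 = 0
  Node 5: (V_5 - V_4)/30000 + (V_5 - V_2)/2000 + (V_5 - 0)/56 = 0
  Node 6: (V_6 - V_7)/56 + (V_6 - V_3)/82000 = 0
  Node 7: (V_7 - V_6)/56 + (V_7 - 0)/2.2 + (V_7 - V_4)/390 = 0
Collecting terms (coefficients in siemens):
  0.6494·V_1 - 0.00122·V_2 - 0.2778·V_4 = 3.333
  0.00172·V_2 - 0.00122·V_1 - 0.0005·V_5 = 0
  0.8336·V_3 - 0.8333·V_4 - 0.0000122·V_6 = 0.0025
  1.114·V_4 - 0.2778·V_1 - 0.8333·V_3 - 0.00003333·V_5 - 0.002564·V_7 = 0
  0.01839·V_5 - 0.0005·V_2 - 0.00003333·V_4 = 0
  0.01787·V_6 - 0.0000122·V_3 - 0.01786·V_7 = 0
  0.475·V_7 - 0.002564·V_4 - 0.01786·V_6 = 0
Solving these 7 simultaneous equations (Gaussian elimination) gives:
  V_1 = 8.93 V, V_2 = 6.388 V, V_3 = 8.847 V, V_4 = 8.847 V
  V_5 = 0.1897 V, V_6 = 0.05587 V, V_7 = 0.04986 V
Power in each resistor, P = (ΔV)²/R:
  P_R1 = (9 - 8.93)²/2.7 = 0.001827 W
  P_R2 = (8.93 - 6.388)²/820 = 0.007877 W
  P_R3 = (8.847 - 8.847)²/1.2 = 0.000000005034 W
  P_R4 = (8.847 - 0.1897)²/30000 = 0.002498 W
  P_R5 = (0.05587 - 0.04986)²/56 = 0.0000006437 W
  P_R6 = (0.04986 - 0)²/2.2 = 0.00113 W
  P_R7 = (9 - 8.847)²/3600 = 0.000006484 W
  P_R8 = (8.93 - 8.847)²/3.6 = 0.00189 W
  P_R9 = (6.388 - 0.1897)²/2000 = 0.01921 W
  P_R10 = (8.847 - 0.05587)²/82000 = 0.0009425 W
  P_R11 = (8.847 - 0.04986)²/390 = 0.1984 W
  P_R12 = (0.1897 - 0)²/56 = 0.0006428 W
P_total = P_R1 + P_R2 + P_R3 + P_R4 + P_R5 + P_R6 + P_R7 + P_R8 + P_R9 + P_R10 + P_R11 + P_R12 = 0.2345 W

Final answer: 0.2345 W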